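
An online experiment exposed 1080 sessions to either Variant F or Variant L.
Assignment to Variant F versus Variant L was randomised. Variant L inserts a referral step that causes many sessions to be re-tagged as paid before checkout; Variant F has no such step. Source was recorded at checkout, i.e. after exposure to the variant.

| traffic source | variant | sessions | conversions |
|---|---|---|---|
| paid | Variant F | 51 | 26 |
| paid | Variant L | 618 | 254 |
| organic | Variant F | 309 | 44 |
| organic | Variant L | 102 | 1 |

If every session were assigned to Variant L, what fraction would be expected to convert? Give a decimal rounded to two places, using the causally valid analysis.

0.35

Within every traffic source level Variant F has the higher rate, yet pooled Variant L does — Simpson's reversal.
The distribution of traffic source is itself part of what the variant does — it is an intermediate outcome. Holding it fixed would remove that part of the effect; the total effect is the pooled difference.
So P(outcome | do(Variant L)) is just the pooled rate for Variant L: 255/720 = 0.354.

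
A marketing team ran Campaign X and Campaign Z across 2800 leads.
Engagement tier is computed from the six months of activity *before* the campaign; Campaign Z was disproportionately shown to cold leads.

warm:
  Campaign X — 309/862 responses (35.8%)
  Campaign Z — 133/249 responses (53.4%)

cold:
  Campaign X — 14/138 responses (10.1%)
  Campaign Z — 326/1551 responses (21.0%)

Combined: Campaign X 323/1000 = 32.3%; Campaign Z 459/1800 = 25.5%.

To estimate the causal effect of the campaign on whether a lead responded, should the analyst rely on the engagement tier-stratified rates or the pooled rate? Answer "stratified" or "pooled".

Within every engagement tier level Campaign Z has the higher rate, yet pooled Campaign X does — Simpson's reversal.
Since engagement tier is a pre-existing factor (not a product of the campaign) and it affects the outcome on its own, it is a confounder. The stratified rates, not the pooled rate, identify the causal effect.
Within each level — warm: 35.8% vs 53.4%; cold: 10.1% vs 21.0% — Campaign Z is higher every time.

stratified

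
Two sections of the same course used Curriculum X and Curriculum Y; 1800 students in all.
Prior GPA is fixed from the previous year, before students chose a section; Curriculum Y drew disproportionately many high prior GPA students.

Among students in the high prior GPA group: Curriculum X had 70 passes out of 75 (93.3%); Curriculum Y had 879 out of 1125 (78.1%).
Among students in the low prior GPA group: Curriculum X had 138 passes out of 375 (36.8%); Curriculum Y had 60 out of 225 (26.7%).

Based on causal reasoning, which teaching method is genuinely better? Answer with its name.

Prior GPA band differs across teaching methods for reasons unrelated to any effect of the teaching method itself, and it separately predicts the outcome — a classic confounder. We must compare within prior GPA band levels.
Within each level — high prior GPA: 93.3% vs 78.1%; low prior GPA: 36.8% vs 26.7% — Curriculum X is higher every time.

Curriculum X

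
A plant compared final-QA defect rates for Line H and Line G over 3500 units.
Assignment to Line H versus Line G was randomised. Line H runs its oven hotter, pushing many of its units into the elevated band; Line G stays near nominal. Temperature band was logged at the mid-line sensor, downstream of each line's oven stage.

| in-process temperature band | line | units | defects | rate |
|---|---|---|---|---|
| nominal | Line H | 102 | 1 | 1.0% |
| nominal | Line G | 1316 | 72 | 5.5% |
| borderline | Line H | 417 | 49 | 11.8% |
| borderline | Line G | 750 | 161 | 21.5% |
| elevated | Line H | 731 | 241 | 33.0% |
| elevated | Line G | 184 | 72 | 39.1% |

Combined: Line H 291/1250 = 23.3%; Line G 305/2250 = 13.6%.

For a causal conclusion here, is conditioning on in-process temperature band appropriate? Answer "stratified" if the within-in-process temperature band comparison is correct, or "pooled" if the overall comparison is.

pooled

The stratified and pooled comparisons disagree (Line H wins within each in-process temperature band; Line G wins overall), so the answer turns on the causal role of in-process temperature band.
Because the line influences in-process temperature band, in-process temperature band is a post-treatment mediator, not a confounder. Stratifying on it would bias the estimate; the causal effect is the crude pooled difference.
Pooled: Line H 23.3% vs Line G 13.6%; Line G is lower overall.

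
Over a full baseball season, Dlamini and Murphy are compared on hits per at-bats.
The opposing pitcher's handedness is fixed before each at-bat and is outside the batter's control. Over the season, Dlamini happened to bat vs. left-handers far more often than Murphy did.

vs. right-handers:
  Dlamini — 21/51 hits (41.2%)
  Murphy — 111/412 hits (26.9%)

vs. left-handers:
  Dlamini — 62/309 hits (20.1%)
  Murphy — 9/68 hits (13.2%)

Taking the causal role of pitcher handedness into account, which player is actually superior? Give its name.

Here pitcher handedness is a common cause — it drives both which player a case falls under and the outcome. The crude comparison mixes populations; the stratum-specific rates are the causally relevant ones.
Within each level — vs. right-handers: 41.2% vs 26.9%; vs. left-handers: 20.1% vs 13.2% — Dlamini is higher every time.

Dlamini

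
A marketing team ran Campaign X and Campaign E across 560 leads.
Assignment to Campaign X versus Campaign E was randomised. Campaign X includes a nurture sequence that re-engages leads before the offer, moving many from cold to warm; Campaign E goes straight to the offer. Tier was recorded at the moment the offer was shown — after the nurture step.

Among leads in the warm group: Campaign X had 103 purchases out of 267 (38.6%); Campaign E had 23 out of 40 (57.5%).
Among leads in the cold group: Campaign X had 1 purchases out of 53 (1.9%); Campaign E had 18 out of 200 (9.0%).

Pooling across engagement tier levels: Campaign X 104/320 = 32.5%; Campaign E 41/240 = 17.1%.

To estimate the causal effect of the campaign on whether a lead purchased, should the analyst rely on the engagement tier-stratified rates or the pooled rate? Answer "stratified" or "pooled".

pooled

Stratifying would compare campaigns among leads the campaigns themselves sorted into engagement tier groups — a form of selection on an intermediate. The unconditioned pooled rates give the total causal effect.
Pooled: Campaign X 32.5% vs Campaign E 17.1%; Campaign X is higher overall.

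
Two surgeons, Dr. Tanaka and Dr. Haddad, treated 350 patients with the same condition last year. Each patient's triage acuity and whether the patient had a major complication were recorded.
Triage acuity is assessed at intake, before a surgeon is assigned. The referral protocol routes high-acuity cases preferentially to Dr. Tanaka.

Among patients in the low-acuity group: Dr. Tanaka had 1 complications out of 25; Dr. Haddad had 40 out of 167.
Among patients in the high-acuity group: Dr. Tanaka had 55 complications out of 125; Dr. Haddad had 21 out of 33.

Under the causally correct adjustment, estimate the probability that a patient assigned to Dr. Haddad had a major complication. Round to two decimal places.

Within every triage acuity level Dr. Tanaka has the lower rate, yet pooled Dr. Haddad does — Simpson's reversal.
Since triage acuity is a pre-existing factor (not a product of the surgeon) and it affects the outcome on its own, it is a confounder. The stratified rates, not the pooled rate, identify the causal effect.
Standardising Dr. Haddad to the population triage acuity mix: 0.549·40/167 + 0.451·21/33 = 0.419.

0.42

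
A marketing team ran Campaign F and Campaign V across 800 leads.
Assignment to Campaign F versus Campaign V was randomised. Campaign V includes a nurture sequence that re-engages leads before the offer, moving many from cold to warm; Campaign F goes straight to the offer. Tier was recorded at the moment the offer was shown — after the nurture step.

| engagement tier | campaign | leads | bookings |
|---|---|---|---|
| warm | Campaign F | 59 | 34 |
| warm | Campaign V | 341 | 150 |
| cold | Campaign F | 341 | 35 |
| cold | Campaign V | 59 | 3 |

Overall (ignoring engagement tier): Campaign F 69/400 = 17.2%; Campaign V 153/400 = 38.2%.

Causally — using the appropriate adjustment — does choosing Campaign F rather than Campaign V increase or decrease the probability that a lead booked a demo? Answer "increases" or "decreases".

decreases

Engagement tier is downstream of the campaign. One should not condition on a consequence of treatment, so the overall rates are the right comparison.
Pooled: Campaign F 17.2% vs Campaign V 38.2%; Campaign V is higher overall.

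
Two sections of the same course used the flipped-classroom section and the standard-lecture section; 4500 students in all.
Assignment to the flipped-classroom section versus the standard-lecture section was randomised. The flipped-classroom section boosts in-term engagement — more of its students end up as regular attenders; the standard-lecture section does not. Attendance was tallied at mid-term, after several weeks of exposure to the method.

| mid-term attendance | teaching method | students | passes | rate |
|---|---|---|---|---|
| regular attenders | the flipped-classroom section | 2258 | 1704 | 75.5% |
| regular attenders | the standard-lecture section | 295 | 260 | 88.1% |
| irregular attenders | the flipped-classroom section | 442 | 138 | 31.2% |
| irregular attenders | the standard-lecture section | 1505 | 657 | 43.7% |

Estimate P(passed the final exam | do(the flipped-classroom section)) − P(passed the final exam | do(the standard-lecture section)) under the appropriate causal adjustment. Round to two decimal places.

+0.17

Stratifying would compare teaching methods among students the teaching methods themselves sorted into mid-term attendance groups — a form of selection on an intermediate. The unconditioned pooled rates give the total causal effect.
The causal difference is the pooled difference: 0.682 − 0.509 = +0.173.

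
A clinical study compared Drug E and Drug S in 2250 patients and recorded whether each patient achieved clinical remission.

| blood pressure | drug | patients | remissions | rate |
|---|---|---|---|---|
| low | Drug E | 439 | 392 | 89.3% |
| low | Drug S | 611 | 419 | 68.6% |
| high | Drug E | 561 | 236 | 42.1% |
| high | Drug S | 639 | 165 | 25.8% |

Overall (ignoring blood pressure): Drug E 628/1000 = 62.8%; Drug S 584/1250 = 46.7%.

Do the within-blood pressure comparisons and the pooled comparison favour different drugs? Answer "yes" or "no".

no

Within each blood pressure level (low 89.3% vs 68.6%; high 42.1% vs 25.8%), Drug E has the higher rate every time. Pooled: 62.8% vs 46.7% — Drug E has the higher rate overall. They agree.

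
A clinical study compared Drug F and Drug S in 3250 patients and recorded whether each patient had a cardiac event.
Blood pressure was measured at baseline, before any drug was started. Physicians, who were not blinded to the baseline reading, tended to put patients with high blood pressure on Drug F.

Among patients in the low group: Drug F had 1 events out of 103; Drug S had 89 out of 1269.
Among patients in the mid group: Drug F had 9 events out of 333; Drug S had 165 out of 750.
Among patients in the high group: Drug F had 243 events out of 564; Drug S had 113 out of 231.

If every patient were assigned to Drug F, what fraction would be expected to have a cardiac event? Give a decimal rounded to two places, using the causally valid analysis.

0.12

Within every blood pressure level Drug F has the lower rate, yet pooled Drug S does — Simpson's reversal.
Nothing the drug does changes blood pressure; the imbalance is an allocation artefact. With blood pressure also predicting the outcome, the pooled figure is confounded, and the within-stratum comparison is the causal one.
Standardising Drug F to the population blood pressure mix: 0.422·1/103 + 0.333·9/333 + 0.245·243/564 = 0.118.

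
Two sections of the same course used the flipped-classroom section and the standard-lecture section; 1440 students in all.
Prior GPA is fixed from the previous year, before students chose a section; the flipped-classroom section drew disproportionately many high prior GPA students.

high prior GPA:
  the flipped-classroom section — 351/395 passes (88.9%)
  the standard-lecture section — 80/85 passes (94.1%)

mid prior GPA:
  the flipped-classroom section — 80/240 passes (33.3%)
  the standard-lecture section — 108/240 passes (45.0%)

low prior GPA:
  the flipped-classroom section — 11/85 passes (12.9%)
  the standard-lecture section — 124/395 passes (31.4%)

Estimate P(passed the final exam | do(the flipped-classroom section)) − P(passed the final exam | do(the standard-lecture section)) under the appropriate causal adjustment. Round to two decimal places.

Prior GPA band is set before the teaching method has any effect — it is not caused by the teaching method — and it independently drives the outcome. That makes it a confounder, so the causal comparison is within prior GPA band levels.
Adjusting over the population distribution of prior GPA band: 0.333·(0.889−0.941) + 0.333·(0.333−0.450) + 0.333·(0.129−0.314) = -0.118.

-0.12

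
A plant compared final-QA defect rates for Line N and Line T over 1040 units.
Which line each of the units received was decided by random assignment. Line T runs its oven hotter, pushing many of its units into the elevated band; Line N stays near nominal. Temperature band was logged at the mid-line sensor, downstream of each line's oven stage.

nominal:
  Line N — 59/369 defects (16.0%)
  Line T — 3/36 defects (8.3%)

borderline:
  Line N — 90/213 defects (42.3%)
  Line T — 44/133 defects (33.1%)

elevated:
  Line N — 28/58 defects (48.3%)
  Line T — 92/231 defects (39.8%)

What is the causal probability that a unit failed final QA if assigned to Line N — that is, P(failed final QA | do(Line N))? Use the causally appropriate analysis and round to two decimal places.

0.28

Line T is lower inside every in-process temperature band stratum but Line N is lower in aggregate. Whether to stratify depends on how in-process temperature band relates to the line.
Stratifying would compare lines among units the lines themselves sorted into in-process temperature band groups — a form of selection on an intermediate. The unconditioned pooled rates give the total causal effect.
So P(outcome | do(Line N)) is just the pooled rate for Line N: 177/640 = 0.277.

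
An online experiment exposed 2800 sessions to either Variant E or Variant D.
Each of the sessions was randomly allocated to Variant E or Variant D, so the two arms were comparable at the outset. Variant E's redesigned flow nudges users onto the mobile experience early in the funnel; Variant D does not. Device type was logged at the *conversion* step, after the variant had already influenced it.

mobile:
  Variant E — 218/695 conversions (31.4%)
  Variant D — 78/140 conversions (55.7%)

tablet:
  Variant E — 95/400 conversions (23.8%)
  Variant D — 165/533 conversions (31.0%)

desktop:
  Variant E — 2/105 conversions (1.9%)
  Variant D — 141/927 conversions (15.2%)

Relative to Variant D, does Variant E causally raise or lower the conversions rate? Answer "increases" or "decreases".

Device type lies on the pathway variant → device type → outcome, so adjusting for it blocks the indirect effect. For the total causal effect of variant, use the unadjusted pooled rates.
Pooled: Variant E 26.2% vs Variant D 24.0%; Variant E is higher overall.

increases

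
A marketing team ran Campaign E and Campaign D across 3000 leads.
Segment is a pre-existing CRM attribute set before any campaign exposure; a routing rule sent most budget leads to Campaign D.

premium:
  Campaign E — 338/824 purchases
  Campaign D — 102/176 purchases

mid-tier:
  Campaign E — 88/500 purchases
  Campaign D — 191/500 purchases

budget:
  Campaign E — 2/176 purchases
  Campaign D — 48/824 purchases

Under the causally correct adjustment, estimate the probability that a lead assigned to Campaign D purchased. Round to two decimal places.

Nothing the campaign does changes customer segment; the imbalance is an allocation artefact. With customer segment also predicting the outcome, the pooled figure is confounded, and the within-stratum comparison is the causal one.
Standardising Campaign D to the population customer segment mix: 0.333·102/176 + 0.333·191/500 + 0.333·48/824 = 0.340.

0.34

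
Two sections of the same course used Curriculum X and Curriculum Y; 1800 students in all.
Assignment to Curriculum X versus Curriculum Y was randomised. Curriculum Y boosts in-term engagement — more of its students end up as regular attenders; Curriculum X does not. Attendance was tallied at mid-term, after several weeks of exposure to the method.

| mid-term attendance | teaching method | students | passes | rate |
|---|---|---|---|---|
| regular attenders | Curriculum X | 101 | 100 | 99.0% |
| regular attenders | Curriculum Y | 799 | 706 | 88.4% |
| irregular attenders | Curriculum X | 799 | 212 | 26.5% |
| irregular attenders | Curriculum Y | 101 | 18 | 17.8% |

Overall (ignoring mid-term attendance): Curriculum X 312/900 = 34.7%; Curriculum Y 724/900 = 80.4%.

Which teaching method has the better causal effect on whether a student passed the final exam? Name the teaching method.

Curriculum Y

The stratified and pooled comparisons disagree (Curriculum X wins within each mid-term attendance; Curriculum Y wins overall), so the answer turns on the causal role of mid-term attendance.
Mid-term attendance is recorded after the teaching method and is itself shifted by it — it sits on the causal path from teaching method to outcome. Conditioning on a mediator would strip out part of the effect we want; the pooled comparison gives the total causal effect.
Pooled: Curriculum X 34.7% vs Curriculum Y 80.4%; Curriculum Y is higher overall.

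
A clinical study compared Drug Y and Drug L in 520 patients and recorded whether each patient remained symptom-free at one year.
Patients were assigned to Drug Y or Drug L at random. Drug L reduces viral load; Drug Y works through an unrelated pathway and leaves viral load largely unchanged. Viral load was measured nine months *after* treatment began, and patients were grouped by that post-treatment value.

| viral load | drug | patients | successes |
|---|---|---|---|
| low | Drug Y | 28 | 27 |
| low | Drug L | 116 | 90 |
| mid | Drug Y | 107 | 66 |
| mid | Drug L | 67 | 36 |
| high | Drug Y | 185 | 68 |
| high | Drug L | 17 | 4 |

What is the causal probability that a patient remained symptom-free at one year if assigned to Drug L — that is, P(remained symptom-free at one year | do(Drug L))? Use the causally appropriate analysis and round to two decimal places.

0.65

Viral load is recorded after the drug and is itself shifted by it — it sits on the causal path from drug to outcome. Conditioning on a mediator would strip out part of the effect we want; the pooled comparison gives the total causal effect.
So P(outcome | do(Drug L)) is just the pooled rate for Drug L: 130/200 = 0.650.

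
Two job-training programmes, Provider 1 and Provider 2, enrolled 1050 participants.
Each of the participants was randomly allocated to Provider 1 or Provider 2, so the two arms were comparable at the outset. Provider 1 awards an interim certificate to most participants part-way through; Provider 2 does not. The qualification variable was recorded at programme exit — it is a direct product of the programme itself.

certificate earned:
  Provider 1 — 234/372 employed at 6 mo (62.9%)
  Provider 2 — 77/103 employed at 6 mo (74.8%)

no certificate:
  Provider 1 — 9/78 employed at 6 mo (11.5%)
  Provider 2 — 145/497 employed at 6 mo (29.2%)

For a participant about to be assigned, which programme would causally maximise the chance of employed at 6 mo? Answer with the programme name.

Provider 1

Qualification attained during the programme is downstream of the programme. One should not condition on a consequence of treatment, so the overall rates are the right comparison.
Pooled: Provider 1 54.0% vs Provider 2 37.0%; Provider 1 is higher overall.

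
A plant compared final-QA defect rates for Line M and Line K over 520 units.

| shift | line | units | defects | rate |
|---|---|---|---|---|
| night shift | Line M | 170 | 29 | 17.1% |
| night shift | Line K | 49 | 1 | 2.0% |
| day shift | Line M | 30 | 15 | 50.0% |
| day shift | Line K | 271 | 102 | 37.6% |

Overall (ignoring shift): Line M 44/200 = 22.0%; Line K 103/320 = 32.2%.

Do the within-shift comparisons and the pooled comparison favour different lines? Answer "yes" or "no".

Within each shift level (night shift 17.1% vs 2.0%; day shift 50.0% vs 37.6%), Line K has the lower rate every time. Pooled: 22.0% vs 32.2% — Line M has the lower rate overall. The two comparisons disagree.

yes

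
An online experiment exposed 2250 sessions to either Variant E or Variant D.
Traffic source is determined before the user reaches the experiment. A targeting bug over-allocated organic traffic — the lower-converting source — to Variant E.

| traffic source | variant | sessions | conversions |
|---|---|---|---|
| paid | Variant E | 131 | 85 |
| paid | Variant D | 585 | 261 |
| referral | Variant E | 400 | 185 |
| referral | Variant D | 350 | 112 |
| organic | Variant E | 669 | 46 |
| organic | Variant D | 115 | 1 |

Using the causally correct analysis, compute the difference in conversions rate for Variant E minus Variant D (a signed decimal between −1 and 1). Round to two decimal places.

Nothing the variant does changes traffic source; the imbalance is an allocation artefact. With traffic source also predicting the outcome, the pooled figure is confounded, and the within-stratum comparison is the causal one.
Adjusting over the population distribution of traffic source: 0.318·(0.649−0.446) + 0.333·(0.463−0.320) + 0.348·(0.069−0.009) = +0.133.

+0.13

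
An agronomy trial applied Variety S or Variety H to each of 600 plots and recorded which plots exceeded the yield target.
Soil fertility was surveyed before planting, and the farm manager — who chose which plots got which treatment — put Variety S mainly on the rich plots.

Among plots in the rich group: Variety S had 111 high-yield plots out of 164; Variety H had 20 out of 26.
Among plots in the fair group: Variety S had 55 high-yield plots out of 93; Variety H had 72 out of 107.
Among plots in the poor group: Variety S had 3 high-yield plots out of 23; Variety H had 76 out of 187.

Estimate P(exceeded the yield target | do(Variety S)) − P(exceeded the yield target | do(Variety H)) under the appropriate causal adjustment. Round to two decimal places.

Soil fertility differs across varietys for reasons unrelated to any effect of the variety itself, and it separately predicts the outcome — a classic confounder. We must compare within soil fertility levels.
Adjusting over the population distribution of soil fertility: 0.317·(0.677−0.769) + 0.333·(0.591−0.673) + 0.350·(0.130−0.406) = -0.153.

-0.15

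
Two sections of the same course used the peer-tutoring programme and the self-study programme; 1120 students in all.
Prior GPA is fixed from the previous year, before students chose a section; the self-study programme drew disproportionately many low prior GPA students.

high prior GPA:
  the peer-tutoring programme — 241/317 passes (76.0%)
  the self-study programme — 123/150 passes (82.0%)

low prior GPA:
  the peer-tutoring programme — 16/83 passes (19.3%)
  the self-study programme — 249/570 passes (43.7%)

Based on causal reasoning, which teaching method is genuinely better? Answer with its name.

the self-study programme

The prior GPA band-specific comparison favours the self-study programme throughout, but the pooled figures favour the peer-tutoring programme. The question is whether to condition on prior GPA band.
Prior GPA band satisfies the back-door criterion: it is not a descendant of the teaching method, and it blocks the spurious path from teaching method to outcome. Adjusting for it (i.e., using the within-prior GPA band rates) gives the causal effect.
Within each level — high prior GPA: 76.0% vs 82.0%; low prior GPA: 19.3% vs 43.7% — the self-study programme is higher every time.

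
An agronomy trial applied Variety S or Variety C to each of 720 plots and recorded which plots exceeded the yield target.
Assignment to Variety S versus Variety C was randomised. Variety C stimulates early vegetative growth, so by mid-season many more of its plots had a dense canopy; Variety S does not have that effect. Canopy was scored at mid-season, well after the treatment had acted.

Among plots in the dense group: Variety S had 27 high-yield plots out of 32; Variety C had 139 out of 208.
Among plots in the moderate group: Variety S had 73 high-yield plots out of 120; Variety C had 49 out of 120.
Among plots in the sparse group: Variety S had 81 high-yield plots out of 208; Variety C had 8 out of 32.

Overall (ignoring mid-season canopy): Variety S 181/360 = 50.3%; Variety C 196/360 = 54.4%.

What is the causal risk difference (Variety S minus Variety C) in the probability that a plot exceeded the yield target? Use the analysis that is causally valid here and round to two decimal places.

Mid-season canopy lies on the pathway variety → mid-season canopy → outcome, so adjusting for it blocks the indirect effect. For the total causal effect of variety, use the unadjusted pooled rates.
The causal difference is the pooled difference: 0.503 − 0.544 = -0.042.

-0.04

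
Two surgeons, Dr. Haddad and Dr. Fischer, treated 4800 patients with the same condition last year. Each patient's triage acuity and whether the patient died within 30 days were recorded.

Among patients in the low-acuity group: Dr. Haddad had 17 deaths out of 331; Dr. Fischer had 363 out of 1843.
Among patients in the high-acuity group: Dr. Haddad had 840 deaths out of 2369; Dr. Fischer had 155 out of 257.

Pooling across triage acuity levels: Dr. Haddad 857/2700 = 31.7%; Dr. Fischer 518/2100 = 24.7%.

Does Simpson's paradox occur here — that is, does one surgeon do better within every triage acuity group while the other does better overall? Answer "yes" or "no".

yes

Within each triage acuity level (low-acuity 5.1% vs 19.7%; high-acuity 35.5% vs 60.3%), Dr. Haddad has the lower rate every time. Pooled: 31.7% vs 24.7% — Dr. Fischer has the lower rate overall. The two comparisons disagree.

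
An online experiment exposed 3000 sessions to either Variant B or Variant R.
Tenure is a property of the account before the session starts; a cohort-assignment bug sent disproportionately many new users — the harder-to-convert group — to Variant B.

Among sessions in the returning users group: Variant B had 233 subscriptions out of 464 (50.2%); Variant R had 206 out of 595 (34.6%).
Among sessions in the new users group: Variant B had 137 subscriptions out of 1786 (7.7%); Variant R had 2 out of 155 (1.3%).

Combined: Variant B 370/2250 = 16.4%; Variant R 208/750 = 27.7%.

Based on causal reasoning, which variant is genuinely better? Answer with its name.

Variant B

Variant B is higher inside every user tenure stratum but Variant R is higher in aggregate. Whether to stratify depends on how user tenure relates to the variant.
Since user tenure is a pre-existing factor (not a product of the variant) and it affects the outcome on its own, it is a confounder. The stratified rates, not the pooled rate, identify the causal effect.
Within each level — returning users: 50.2% vs 34.6%; new users: 7.7% vs 1.3% — Variant B is higher every time.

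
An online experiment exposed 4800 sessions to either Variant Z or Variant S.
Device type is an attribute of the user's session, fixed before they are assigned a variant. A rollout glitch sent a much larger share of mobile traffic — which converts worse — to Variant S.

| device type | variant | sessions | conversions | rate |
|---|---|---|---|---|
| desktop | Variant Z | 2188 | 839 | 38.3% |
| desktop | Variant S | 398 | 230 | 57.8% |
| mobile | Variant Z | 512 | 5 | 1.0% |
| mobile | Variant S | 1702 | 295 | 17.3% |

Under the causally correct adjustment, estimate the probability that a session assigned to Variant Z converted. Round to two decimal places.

Device type satisfies the back-door criterion: it is not a descendant of the variant, and it blocks the spurious path from variant to outcome. Adjusting for it (i.e., using the within-device type rates) gives the causal effect.
Standardising Variant Z to the population device type mix: 0.539·839/2188 + 0.461·5/512 = 0.211.

0.21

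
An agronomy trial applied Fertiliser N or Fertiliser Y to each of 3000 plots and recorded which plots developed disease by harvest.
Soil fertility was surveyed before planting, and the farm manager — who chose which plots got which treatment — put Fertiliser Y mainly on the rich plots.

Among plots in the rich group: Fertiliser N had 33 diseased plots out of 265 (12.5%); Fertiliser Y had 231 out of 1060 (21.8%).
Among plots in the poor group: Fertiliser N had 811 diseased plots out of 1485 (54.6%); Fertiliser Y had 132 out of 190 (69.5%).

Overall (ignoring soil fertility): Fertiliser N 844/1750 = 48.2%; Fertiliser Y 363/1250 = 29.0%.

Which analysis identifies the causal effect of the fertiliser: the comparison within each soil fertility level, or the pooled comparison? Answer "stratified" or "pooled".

Soil fertility is set before the fertiliser has any effect — it is not caused by the fertiliser — and it independently drives the outcome. That makes it a confounder, so the causal comparison is within soil fertility levels.
Within each level — rich: 12.5% vs 21.8%; poor: 54.6% vs 69.5% — Fertiliser N is lower every time.

stratified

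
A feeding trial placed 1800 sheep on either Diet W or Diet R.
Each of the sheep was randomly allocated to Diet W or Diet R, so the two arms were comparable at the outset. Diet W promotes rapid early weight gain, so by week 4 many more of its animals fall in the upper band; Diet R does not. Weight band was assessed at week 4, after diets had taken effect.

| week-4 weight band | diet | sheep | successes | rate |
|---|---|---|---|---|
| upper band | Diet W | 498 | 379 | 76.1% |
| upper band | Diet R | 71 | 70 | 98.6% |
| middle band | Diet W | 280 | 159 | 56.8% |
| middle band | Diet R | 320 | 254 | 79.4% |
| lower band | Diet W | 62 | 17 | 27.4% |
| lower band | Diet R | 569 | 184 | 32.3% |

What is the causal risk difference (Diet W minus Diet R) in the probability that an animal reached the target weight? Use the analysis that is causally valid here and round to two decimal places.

Diet R is higher inside every week-4 weight band stratum but Diet W is higher in aggregate. Whether to stratify depends on how week-4 weight band relates to the diet.
The distribution of week-4 weight band is itself part of what the diet does — it is an intermediate outcome. Holding it fixed would remove that part of the effect; the total effect is the pooled difference.
The causal difference is the pooled difference: 0.661 − 0.529 = +0.132.

+0.13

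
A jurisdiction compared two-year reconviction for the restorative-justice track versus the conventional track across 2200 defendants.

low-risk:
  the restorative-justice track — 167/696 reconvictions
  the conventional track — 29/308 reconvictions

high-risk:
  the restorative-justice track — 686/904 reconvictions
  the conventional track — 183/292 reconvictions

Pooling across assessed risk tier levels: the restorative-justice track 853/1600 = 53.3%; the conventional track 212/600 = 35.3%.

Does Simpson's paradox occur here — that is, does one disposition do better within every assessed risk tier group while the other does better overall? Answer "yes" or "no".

Within each assessed risk tier level (low-risk 24.0% vs 9.4%; high-risk 75.9% vs 62.7%), the conventional track has the lower rate every time. Pooled: 53.3% vs 35.3% — the conventional track has the lower rate overall. They agree.

no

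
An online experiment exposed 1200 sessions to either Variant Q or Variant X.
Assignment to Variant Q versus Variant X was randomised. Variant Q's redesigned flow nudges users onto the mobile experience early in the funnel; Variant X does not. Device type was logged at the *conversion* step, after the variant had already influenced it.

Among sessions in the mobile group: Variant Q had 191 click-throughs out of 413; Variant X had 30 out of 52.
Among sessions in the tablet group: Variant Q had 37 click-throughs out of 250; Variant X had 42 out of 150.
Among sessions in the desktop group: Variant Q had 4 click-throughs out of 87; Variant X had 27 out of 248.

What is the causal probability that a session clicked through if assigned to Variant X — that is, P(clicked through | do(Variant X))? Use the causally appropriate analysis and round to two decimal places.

0.22

Within every device type level Variant X has the higher rate, yet pooled Variant Q does — Simpson's reversal.
The distribution of device type is itself part of what the variant does — it is an intermediate outcome. Holding it fixed would remove that part of the effect; the total effect is the pooled difference.
So P(outcome | do(Variant X)) is just the pooled rate for Variant X: 99/450 = 0.220.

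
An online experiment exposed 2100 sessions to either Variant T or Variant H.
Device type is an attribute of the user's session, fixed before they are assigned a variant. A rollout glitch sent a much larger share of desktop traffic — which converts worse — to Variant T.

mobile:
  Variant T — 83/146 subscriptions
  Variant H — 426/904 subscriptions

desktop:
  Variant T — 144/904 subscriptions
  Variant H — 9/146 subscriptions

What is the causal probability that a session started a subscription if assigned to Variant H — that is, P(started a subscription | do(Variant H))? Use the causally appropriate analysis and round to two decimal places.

Device type is set before the variant has any effect — it is not caused by the variant — and it independently drives the outcome. That makes it a confounder, so the causal comparison is within device type levels.
Standardising Variant H to the population device type mix: 0.500·426/904 + 0.500·9/146 = 0.266.

0.27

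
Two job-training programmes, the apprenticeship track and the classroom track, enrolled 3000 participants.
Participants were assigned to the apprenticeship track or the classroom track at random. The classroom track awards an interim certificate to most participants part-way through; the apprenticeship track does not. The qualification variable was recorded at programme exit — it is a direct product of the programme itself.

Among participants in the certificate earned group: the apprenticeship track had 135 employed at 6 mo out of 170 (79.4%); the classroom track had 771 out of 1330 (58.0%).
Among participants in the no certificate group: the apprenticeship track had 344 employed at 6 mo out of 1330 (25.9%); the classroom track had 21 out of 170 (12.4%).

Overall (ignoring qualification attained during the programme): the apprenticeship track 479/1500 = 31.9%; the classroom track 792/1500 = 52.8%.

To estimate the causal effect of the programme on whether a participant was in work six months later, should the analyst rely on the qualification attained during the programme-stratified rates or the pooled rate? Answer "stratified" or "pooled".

The stratified and pooled comparisons disagree (the apprenticeship track wins within each qualification attained during the programme; the classroom track wins overall), so the answer turns on the causal role of qualification attained during the programme.
The distribution of qualification attained during the programme is itself part of what the programme does — it is an intermediate outcome. Holding it fixed would remove that part of the effect; the total effect is the pooled difference.
Pooled: the apprenticeship track 31.9% vs the classroom track 52.8%; the classroom track is higher overall.

pooled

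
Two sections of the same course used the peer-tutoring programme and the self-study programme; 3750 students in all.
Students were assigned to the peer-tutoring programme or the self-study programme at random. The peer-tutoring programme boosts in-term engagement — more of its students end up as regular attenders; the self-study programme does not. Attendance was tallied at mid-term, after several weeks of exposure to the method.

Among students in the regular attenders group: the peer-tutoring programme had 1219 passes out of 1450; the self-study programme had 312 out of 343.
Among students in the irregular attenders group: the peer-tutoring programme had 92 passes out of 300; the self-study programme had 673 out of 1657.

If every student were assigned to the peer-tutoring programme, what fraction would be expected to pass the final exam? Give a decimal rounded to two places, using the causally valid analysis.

Mid-term attendance is recorded after the teaching method and is itself shifted by it — it sits on the causal path from teaching method to outcome. Conditioning on a mediator would strip out part of the effect we want; the pooled comparison gives the total causal effect.
So P(outcome | do(the peer-tutoring programme)) is just the pooled rate for the peer-tutoring programme: 1311/1750 = 0.749.

0.75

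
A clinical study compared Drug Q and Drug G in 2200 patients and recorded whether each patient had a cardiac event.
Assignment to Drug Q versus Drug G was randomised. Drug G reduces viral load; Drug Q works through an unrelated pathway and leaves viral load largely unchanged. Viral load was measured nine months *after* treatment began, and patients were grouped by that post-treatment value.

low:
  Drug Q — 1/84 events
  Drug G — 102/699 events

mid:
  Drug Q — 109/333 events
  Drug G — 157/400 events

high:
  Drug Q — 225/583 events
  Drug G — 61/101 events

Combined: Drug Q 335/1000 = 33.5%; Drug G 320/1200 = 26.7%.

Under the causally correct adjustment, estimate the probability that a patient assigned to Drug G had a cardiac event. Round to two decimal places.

Stratifying would compare drugs among patients the drugs themselves sorted into viral load groups — a form of selection on an intermediate. The unconditioned pooled rates give the total causal effect.
So P(outcome | do(Drug G)) is just the pooled rate for Drug G: 320/1200 = 0.267.

0.27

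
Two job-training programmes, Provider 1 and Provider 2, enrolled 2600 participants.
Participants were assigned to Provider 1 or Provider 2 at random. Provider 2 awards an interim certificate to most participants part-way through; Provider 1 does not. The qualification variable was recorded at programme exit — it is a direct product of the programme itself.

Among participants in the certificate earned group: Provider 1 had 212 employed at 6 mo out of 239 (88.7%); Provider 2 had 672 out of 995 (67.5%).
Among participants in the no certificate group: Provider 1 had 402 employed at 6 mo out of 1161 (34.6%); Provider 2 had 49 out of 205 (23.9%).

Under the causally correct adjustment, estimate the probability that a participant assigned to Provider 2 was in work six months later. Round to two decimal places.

Stratifying would compare programmes among participants the programmes themselves sorted into qualification attained during the programme groups — a form of selection on an intermediate. The unconditioned pooled rates give the total causal effect.
So P(outcome | do(Provider 2)) is just the pooled rate for Provider 2: 721/1200 = 0.601.

0.60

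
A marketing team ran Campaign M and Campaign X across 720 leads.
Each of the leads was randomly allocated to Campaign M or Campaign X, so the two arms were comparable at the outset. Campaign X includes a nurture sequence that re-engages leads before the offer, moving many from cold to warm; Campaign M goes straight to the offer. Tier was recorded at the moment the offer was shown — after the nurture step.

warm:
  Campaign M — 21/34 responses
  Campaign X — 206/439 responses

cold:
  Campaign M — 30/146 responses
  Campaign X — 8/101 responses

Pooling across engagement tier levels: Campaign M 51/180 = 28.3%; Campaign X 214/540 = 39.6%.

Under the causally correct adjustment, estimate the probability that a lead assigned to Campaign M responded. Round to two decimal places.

0.28

Stratifying would compare campaigns among leads the campaigns themselves sorted into engagement tier groups — a form of selection on an intermediate. The unconditioned pooled rates give the total causal effect.
So P(outcome | do(Campaign M)) is just the pooled rate for Campaign M: 51/180 = 0.283.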